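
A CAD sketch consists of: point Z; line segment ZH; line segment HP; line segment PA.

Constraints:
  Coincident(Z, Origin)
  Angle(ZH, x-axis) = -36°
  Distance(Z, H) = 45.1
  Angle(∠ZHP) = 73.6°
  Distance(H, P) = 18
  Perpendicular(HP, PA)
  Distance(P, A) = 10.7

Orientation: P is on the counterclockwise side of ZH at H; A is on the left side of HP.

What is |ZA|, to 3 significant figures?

33.0

Z is at the origin; ZH runs at -36.0° with length 45.1, so H = 45.1·(cos -36.0°, sin -36.0°) = (36.5, -26.5). ∠ZHP = 73.6°, so HP runs at -36.0° + (180° − 73.6°) = 70.4° from the x-axis; with |HP| = 18.0, P = H + 18.0·(cos 70.4°, sin 70.4°) = (42.5, -9.55). HP ⟂ PA; with |PA| = 10.7 on the left of HP, A = P + 10.7·(-0.942, 0.335) = (32.4, -5.96). Then |ZA| = |A − Z| = 33.0.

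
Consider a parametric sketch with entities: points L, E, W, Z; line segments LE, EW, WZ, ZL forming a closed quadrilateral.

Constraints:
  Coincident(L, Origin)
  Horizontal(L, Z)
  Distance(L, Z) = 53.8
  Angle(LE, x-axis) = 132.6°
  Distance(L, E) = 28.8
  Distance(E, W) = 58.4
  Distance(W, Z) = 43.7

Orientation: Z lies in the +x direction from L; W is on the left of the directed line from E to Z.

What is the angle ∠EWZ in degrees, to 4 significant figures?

95.64°

L is at the origin; L and Z share the same y with |LZ| = 53.8 and Z in +x, so Z = (53.8, 0). LE runs at 132.6° with |LE| = 28.8, so E = (-19.49, 21.20). W is determined by |EW| = 58.4 and |WZ| = 43.7 together: it lies at the intersection of circle(E, 58.4) and circle(Z, 43.7). With |EZ| = 76.30, the foot of the radical line on EZ is 47.98 from E and the perpendicular offset is √(58.4² − 47.98²) = 33.29. Taking the left-of-EZ solution: W = (35.85, 39.84).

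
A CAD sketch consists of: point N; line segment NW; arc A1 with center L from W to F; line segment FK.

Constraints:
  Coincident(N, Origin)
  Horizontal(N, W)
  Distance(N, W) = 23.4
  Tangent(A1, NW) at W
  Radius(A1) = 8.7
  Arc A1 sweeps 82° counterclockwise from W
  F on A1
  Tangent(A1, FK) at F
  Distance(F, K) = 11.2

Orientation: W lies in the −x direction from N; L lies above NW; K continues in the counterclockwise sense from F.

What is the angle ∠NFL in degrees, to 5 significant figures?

161.14°

Since A1 is tangent to NW there, LW ⟂ NW, so L = W + (0, 8.7) = (-23.400, 8.7000). On A1, W sits at bearing -90° from L; an 82° counterclockwise sweep puts F at bearing -8°, so F = L + 8.7·(cos -8°, sin -8°) = (-14.785, 7.4892). Then cos ∠NFL = FN·FL / (|FN||FL|), giving 161.14°.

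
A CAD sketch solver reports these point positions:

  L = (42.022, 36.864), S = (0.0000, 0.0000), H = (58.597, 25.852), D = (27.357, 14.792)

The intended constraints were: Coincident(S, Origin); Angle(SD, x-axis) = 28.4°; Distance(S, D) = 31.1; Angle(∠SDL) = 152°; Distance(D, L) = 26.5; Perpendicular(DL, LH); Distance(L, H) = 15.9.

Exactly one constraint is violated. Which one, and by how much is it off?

Distance(L, H) = 15.9 — off by 4.00.

S = (0.00, 0.00) ✓; SD at 28.40° ✓; |SD| = 31.10 ✓; ∠SDL = 152.0° ✓; |DL| = 26.50 ✓; ∠(DL, LH) = 90.00° ✓; |LH| = 19.90 ✗.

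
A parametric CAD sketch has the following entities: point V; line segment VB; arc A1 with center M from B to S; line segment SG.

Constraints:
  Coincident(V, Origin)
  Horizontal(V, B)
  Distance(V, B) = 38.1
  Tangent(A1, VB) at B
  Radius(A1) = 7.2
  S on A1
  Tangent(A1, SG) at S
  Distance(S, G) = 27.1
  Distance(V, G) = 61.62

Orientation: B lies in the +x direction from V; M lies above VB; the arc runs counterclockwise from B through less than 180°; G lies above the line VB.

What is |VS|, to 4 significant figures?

45.21

Checks: |MS| = 7.200 ✓; ∠(MS, SG) = 90.00° ✓; |SG| = 27.10 ✓; |VG| = 61.62 ✓.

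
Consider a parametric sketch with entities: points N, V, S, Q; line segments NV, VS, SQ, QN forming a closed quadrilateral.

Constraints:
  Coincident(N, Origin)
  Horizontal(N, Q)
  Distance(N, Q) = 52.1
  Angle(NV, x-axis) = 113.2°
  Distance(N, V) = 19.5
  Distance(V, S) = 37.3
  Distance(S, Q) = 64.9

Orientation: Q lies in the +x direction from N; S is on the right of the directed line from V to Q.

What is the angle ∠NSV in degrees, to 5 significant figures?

23.698°

Checks: |VS| = 37.30 ✓; |SQ| = 64.90 ✓.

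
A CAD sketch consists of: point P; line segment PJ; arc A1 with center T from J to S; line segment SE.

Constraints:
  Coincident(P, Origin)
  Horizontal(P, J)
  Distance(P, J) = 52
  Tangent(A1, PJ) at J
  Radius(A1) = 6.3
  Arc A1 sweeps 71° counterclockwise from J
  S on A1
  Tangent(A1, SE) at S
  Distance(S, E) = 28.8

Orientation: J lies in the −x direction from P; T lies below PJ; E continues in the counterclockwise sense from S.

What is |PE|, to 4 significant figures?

74.33

P is at the origin; P and J share the same y with |PJ| = 52.0 and J on the −x side, so J = (-52.00, 0.000). The tangent condition forces TJ to be normal to PJ, so T = J + (0, -6.3) = (-52.00, -6.300). On A1, J sits at bearing 90° from T; a 71° counterclockwise sweep puts S at bearing 161°, so S = T + 6.3·(cos 161°, sin 161°) = (-57.96, -4.249). The tangent condition forces TS to be normal to SE, so SE runs along (−sin 161°, cos 161°); with |SE| = 28.8, E = (-67.33, -31.48). Then |PE| = |E − P| = 74.33.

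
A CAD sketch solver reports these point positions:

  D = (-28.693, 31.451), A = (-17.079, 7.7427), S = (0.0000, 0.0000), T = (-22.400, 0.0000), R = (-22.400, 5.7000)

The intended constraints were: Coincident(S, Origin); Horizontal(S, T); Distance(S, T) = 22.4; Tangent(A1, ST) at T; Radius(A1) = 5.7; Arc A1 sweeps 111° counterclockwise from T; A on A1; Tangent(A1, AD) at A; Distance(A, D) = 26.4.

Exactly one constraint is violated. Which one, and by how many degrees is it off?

Tangent(A1, AD) at A — off by 5.10°.

S = (0.00, 0.00) ✓; S.y = 0.00, T.y = 0.00 ✓; |ST| = 22.40 ✓; ∠(RT, TS) = 90.00° ✓; |RT| = 5.700 ✓; bearing(R→A) − bearing(R→T) = 111.0° ✓; |RA| = 5.700 ✓; ∠(RA, AD) = 84.90° ✗; |AD| = 26.40 ✓.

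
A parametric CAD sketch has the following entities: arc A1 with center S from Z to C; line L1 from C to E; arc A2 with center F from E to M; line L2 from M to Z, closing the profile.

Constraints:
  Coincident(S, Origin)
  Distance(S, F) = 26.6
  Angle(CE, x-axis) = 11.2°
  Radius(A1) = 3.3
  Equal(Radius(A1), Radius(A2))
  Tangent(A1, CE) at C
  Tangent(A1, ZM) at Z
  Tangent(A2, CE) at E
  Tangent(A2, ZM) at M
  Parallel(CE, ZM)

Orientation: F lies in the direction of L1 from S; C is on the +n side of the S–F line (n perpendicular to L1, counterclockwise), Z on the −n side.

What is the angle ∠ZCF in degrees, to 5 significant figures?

82.928°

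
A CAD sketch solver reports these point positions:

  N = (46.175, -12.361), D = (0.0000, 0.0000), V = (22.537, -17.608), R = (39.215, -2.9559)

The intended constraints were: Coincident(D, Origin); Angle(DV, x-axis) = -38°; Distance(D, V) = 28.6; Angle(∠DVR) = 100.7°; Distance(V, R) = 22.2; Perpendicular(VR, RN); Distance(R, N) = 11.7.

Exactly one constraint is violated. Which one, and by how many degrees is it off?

Perpendicular(VR, RN) — off by 4.80°.

D = (0.00, 0.00) ✓; DV at -38.00° ✓; |DV| = 28.60 ✓; ∠DVR = 100.7° ✓; |VR| = 22.20 ✓; ∠(VR, RN) = 94.80° ✗; |RN| = 11.70 ✓.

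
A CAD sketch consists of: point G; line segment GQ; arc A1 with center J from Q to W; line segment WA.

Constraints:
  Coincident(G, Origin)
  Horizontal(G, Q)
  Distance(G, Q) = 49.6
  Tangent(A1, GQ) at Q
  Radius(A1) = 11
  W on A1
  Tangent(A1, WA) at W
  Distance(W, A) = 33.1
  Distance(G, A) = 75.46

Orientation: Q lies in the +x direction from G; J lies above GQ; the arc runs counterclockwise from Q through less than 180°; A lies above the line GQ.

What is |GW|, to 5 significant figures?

61.537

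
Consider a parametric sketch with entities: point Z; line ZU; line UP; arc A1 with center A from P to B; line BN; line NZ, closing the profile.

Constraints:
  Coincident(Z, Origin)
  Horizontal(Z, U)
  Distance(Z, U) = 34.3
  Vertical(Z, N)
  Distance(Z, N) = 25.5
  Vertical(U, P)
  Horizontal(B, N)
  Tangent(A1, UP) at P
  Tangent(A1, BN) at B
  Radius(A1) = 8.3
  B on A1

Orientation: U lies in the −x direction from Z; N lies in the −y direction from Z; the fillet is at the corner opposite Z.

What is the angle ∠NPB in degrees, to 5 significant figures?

31.397°

Z is at the origin; ZU is horizontal with |ZU| = 34.3 and U on the −x side, so U = (-34.300, 0.0000). Z and N share the same x with |ZN| = 25.5 and N on the −y side, so N = (0.0000, -25.500). The virtual corner opposite Z is at (-34.300, -25.500). Tangency of A1 to UP means the radius AP is perpendicular to UP and since A1 is tangent to BN there, AB ⟂ BN, with radius 8.3, so the center A sits 8.3 in from both sides at A = (-26.000, -17.200). That places the tangent points at P = (-34.300, -17.200) on UP and B = (-26.000, -25.500) on BN. Then cos ∠NPB = PN·PB / (|PN||PB|), giving 31.397°.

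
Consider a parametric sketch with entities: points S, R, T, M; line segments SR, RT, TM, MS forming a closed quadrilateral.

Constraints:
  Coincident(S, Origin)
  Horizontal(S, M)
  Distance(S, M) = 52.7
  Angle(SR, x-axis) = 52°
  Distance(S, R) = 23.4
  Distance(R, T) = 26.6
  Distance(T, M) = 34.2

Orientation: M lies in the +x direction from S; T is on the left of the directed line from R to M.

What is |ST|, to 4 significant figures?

48.89

Checks: |RT| = 26.60 ✓; |TM| = 34.20 ✓.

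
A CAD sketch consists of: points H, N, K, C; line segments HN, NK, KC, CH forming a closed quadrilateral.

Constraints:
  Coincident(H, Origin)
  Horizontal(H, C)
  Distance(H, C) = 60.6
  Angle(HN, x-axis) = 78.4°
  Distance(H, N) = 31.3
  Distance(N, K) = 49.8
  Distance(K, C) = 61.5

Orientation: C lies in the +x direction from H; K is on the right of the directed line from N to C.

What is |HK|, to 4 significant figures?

19.08

H is at the origin; H and C share the same y with |HC| = 60.6 and C in +x, so C = (60.6, 0). HN runs at 78.4° with |HN| = 31.3, so N = (6.294, 30.66). K is determined by |NK| = 49.8 and |KC| = 61.5 together: it lies at the intersection of circle(N, 49.8) and circle(C, 61.5). With |NC| = 62.36, the foot of the radical line on NC is 20.74 from N and the perpendicular offset is √(49.8² − 20.74²) = 45.28. Taking the right-of-NC solution: K = (2.096, -18.96).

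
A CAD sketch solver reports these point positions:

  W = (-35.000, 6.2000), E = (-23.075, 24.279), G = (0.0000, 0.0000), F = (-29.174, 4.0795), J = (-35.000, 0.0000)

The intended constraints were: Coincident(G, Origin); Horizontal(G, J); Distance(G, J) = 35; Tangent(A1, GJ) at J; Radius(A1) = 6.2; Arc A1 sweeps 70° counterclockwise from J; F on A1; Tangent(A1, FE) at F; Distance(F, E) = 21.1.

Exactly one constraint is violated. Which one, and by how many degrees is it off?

Tangent(A1, FE) at F — off by 3.20°.

G = (0.00, 0.00) ✓; G.y = 0.00, J.y = 0.00 ✓; |GJ| = 35.00 ✓; ∠(WJ, JG) = 90.00° ✓; |WJ| = 6.200 ✓; bearing(W→F) − bearing(W→J) = 70.00° ✓; |WF| = 6.200 ✓; ∠(WF, FE) = 86.80° ✗; |FE| = 21.10 ✓.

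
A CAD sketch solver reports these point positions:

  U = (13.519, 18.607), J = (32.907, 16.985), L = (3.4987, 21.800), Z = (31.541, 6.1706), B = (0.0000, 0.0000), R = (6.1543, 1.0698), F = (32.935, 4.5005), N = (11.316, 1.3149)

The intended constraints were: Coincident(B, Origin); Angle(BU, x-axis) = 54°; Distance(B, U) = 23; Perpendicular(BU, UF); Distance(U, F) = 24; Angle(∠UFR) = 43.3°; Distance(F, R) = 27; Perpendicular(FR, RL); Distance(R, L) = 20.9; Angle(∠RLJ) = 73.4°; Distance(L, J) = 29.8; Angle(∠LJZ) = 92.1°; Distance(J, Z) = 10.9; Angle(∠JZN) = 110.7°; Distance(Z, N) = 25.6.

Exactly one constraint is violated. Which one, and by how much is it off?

Distance(Z, N) = 25.6 — off by 4.80.

B = (0.00, 0.00) ✓; BU at 54.00° ✓; |BU| = 23.00 ✓; ∠(BU, UF) = 90.00° ✓; |UF| = 24.00 ✓; ∠UFR = 43.30° ✓; |FR| = 27.00 ✓; ∠(FR, RL) = 90.00° ✓; |RL| = 20.90 ✓; ∠RLJ = 73.40° ✓; |LJ| = 29.80 ✓; ∠LJZ = 92.10° ✓; |JZ| = 10.90 ✓; ∠JZN = 110.7° ✓; |ZN| = 20.80 ✗.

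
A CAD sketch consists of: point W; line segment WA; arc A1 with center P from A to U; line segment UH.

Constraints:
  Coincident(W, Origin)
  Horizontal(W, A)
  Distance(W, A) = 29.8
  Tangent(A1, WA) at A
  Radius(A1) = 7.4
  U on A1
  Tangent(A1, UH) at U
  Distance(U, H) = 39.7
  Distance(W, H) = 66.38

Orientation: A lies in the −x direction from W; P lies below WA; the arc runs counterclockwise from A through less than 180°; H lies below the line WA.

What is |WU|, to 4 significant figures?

36.88

Checks: W.y = 0.00, A.y = 0.00 ✓; |PU| = 7.400 ✓; ∠(PU, UH) = 90.00° ✓; |UH| = 39.70 ✓; |WH| = 66.38 ✓.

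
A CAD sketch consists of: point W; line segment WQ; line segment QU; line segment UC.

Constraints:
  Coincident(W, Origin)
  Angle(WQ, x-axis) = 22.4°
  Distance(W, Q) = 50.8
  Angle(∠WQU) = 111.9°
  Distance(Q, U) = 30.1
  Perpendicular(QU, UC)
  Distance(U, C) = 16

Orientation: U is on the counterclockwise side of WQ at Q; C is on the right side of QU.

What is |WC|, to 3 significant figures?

79.9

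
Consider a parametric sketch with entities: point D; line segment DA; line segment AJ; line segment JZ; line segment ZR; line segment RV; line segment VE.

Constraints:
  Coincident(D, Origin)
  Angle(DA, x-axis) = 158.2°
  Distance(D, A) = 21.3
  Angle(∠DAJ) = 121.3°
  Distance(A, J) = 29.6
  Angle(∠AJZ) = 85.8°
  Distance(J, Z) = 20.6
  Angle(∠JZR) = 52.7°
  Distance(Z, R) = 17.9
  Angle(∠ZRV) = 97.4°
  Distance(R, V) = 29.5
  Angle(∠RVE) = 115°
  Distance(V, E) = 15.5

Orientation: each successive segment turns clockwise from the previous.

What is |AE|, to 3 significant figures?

48.4

D is at the origin; DA runs at 158.2° with length 21.3, so A = (-19.8, 7.91). ∠DAJ = 121.3° gives AJ at 99.5° from the x-axis; with |AJ| = 29.6, J = (-24.7, 37.1). ∠AJZ = 85.8° gives JZ at 5.30° from the x-axis; with |JZ| = 20.6, Z = (-4.15, 39.0). ∠JZR = 52.7° gives ZR at -122° from the x-axis; with |ZR| = 17.9, R = (-13.6, 23.8). ∠ZRV = 97.4° gives RV at 155° from the x-axis; with |RV| = 29.5, V = (-40.5, 36.1). ∠RVE = 115.0° gives VE at 90.4° from the x-axis; with |VE| = 15.5, E = (-40.6, 51.6). Then |AE| = |E − A| = 48.4.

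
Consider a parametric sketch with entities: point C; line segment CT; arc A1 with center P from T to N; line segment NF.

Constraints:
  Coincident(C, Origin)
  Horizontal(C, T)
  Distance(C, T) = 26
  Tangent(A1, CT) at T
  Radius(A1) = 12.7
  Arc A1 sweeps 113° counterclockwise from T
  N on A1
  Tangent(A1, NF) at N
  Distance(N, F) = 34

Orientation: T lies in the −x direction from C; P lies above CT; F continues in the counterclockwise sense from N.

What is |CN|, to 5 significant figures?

22.731

Since A1 is tangent to CT there, PT ⟂ CT, so P = T + (0, 12.7) = (-26.000, 12.700). On A1, T sits at bearing -90° from P; a 113° counterclockwise sweep puts N at bearing 23°, so N = P + 12.7·(cos 23°, sin 23°) = (-14.310, 17.662). Then |CN| = |N − C| = 22.731.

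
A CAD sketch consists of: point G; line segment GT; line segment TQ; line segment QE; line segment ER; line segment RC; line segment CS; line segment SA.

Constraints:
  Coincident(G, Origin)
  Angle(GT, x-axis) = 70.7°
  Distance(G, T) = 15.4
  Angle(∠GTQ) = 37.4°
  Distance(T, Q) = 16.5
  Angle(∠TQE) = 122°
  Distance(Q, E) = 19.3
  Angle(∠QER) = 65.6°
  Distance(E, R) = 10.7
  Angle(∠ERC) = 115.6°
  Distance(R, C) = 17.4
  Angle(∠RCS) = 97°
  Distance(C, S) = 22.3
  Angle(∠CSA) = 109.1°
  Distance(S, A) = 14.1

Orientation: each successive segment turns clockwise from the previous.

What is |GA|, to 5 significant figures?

27.030

G is at the origin; GT runs at 70.7° with length 15.4, so T = (5.0899, 14.535). ∠GTQ = 37.4° gives TQ at -71.900° from the x-axis; with |TQ| = 16.5, Q = (10.216, -1.1490). ∠TQE = 122.0° gives QE at -129.90° from the x-axis; with |QE| = 19.3, E = (-2.1639, -15.955). ∠QER = 65.6° gives ER at 115.70° from the x-axis; with |ER| = 10.7, R = (-6.8040, -6.3137). ∠ERC = 115.6° gives RC at 51.300° from the x-axis; with |RC| = 17.4, C = (4.0752, 7.2658). ∠RCS = 97.0° gives CS at -31.700° from the x-axis; with |CS| = 22.3, S = (23.048, -4.4523). ∠CSA = 109.1° gives SA at -102.60° from the x-axis; with |SA| = 14.1, A = (19.972, -18.213). Then |GA| = |A − G| = 27.030.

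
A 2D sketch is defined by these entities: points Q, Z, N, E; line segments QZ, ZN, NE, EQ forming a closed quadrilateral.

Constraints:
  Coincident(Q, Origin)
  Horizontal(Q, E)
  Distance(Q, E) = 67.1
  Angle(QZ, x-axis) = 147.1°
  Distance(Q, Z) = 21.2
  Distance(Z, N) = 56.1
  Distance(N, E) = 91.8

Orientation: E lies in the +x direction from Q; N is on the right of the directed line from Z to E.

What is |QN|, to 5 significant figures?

46.334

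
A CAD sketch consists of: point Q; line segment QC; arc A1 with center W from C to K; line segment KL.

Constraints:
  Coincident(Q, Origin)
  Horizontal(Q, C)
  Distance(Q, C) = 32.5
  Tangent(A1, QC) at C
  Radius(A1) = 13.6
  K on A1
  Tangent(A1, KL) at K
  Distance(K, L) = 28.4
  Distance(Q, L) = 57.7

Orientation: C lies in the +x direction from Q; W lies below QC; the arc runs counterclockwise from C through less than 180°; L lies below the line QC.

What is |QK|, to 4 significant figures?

29.65

Q is at the origin; Q and C share the same y with |QC| = 32.5 and C on the +x side, so C = (32.50, 0.000). Tangency of A1 to QC means the radius WC is perpendicular to QC, so W = C + (0, -13.6) = (32.50, -13.60). Since WK ⟂ KL (tangency), |WL| = √(13.6² + 28.4²) = 31.49 regardless of where K sits on A1. So L lies on both circle(Q, 57.7) and circle(W, 31.49); the below-QC intersection is L = (36.29, -44.86). K is the foot of the tangent from L: K = (21.03, -20.91).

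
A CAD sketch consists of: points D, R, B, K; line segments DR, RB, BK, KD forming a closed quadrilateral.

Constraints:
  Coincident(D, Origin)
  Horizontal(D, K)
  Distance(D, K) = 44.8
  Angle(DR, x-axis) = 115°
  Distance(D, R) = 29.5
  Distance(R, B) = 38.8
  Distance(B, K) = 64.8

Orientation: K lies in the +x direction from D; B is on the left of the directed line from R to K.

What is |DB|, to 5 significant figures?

57.692

Checks: |RB| = 38.80 ✓; |BK| = 64.80 ✓.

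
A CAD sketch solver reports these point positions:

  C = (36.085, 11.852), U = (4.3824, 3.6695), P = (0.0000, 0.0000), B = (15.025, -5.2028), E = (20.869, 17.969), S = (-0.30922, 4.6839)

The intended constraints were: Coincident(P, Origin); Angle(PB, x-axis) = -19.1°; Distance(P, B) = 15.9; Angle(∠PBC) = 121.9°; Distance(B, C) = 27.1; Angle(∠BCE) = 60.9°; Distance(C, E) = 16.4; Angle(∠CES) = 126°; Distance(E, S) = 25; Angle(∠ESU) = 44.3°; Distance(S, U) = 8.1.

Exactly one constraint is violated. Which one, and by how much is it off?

Distance(S, U) = 8.1 — off by 3.30.

P = (0.00, 0.00) ✓; PB at -19.10° ✓; |PB| = 15.90 ✓; ∠PBC = 121.9° ✓; |BC| = 27.10 ✓; ∠BCE = 60.90° ✓; |CE| = 16.40 ✓; ∠CES = 126.0° ✓; |ES| = 25.00 ✓; ∠ESU = 44.30° ✓; |SU| = 4.800 ✗.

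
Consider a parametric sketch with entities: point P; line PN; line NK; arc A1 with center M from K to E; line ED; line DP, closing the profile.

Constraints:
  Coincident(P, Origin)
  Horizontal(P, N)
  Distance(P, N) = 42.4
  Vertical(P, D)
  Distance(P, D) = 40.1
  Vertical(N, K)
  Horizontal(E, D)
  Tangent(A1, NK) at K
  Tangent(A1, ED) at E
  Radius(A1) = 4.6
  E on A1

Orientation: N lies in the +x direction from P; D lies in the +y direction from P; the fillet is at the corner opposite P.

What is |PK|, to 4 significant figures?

55.30

The virtual corner opposite P is at (42.40, 40.10). Since A1 is tangent to NK there, MK ⟂ NK and tangency of A1 to ED means the radius ME is perpendicular to ED, with radius 4.6, so the center M sits 4.6 in from both sides at M = (37.80, 35.50). That places the tangent points at K = (42.40, 35.50) on NK and E = (37.80, 40.10) on ED. Then |PK| = |K − P| = 55.30.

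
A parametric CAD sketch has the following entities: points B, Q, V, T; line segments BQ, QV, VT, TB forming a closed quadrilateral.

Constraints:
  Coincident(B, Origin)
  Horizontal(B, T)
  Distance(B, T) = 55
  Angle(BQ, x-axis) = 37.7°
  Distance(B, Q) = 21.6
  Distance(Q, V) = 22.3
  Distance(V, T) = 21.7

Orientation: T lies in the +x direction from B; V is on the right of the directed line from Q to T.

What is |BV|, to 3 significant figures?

33.5

Checks: |QV| = 22.30 ✓; |VT| = 21.70 ✓.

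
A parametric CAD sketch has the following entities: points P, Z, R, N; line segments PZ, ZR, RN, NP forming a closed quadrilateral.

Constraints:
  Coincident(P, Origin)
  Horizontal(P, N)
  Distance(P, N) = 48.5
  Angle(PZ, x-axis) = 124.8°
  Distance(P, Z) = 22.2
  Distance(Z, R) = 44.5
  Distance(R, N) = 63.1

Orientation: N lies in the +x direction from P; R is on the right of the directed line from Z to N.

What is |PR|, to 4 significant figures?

27.60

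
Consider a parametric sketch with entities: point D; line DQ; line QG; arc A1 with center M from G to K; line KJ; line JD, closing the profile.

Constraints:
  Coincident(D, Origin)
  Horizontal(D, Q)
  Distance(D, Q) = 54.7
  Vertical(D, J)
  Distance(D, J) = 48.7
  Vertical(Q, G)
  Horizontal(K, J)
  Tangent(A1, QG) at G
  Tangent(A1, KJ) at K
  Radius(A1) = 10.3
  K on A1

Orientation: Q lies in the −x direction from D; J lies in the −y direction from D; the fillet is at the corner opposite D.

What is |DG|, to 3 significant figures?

66.8

D is at the origin; DQ is horizontal with |DQ| = 54.7 and Q on the −x side, so Q = (-54.7, 0.00). D and J share the same x with |DJ| = 48.7 and J on the −y side, so J = (0.00, -48.7). The virtual corner opposite D is at (-54.7, -48.7). Since A1 is tangent to QG there, MG ⟂ QG and A1 meets KJ tangentially, so MK is at right angles to KJ, with radius 10.3, so the center M sits 10.3 in from both sides at M = (-44.4, -38.4). That places the tangent points at G = (-54.7, -38.4) on QG and K = (-44.4, -48.7) on KJ. Then |DG| = |G − D| = 66.8.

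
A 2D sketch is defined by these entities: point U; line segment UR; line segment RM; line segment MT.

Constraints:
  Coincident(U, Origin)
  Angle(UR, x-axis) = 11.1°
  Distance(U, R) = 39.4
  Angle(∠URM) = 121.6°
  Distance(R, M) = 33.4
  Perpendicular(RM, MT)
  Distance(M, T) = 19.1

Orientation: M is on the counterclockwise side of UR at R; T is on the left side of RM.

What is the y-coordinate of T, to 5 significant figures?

45.559

U is at the origin; UR runs at 11.1° with length 39.4, so R = 39.4·(cos 11.1°, sin 11.1°) = (38.663, 7.5854). ∠URM = 121.6°, so RM runs at 11.1° + (180° − 121.6°) = 69.500° from the x-axis; with |RM| = 33.4, M = R + 33.4·(cos 69.500°, sin 69.500°) = (50.360, 38.870). RM ⟂ MT; with |MT| = 19.1 on the left of RM, T = M + 19.1·(-0.93667, 0.35021) = (32.469, 45.559). So T.y = 45.559.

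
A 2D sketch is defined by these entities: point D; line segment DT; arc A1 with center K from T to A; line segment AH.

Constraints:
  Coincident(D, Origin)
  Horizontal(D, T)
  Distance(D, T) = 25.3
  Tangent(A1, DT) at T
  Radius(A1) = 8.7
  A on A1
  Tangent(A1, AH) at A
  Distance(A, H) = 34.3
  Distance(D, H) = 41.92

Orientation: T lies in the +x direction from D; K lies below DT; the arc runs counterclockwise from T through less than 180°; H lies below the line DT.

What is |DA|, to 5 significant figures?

18.174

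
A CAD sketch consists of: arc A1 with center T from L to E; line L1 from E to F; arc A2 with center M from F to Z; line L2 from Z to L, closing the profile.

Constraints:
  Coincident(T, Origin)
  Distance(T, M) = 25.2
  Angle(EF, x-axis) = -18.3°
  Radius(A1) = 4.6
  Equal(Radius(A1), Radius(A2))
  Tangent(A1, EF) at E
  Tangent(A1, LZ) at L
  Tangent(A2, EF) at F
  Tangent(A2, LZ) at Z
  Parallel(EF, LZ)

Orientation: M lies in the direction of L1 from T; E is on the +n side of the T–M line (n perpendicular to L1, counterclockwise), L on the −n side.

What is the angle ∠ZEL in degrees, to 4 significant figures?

69.94°

The slot axis is L1's direction at -18.3°, so u = (cos -18.3°, sin -18.3°) = (0.9494, -0.3140) and n = (−sin -18.3°, cos -18.3°) = (0.3140, 0.9494). T is at the origin and M lies 25.2 along u from T, so M = 25.2·u = (23.93, -7.913). Tangency of A1 to both parallel lines with radius 4.6 puts E and L at T ± 4.6·n: E = (1.444, 4.367), L = (-1.444, -4.367). Equal radii place F and Z the same way about M: F = M + 4.6·n = (25.37, -3.545), Z = M − 4.6·n = (22.48, -12.28). Then cos ∠ZEL = EZ·EL / (|EZ||EL|), giving 69.94°.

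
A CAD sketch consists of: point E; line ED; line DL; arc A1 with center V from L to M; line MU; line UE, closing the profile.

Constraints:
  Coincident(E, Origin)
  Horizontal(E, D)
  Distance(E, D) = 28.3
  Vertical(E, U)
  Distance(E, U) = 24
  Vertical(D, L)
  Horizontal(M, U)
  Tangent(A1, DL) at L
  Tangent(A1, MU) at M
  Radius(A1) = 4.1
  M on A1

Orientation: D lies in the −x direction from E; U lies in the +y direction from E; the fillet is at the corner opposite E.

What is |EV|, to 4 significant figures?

31.33

E is at the origin; E and D share the same y with |ED| = 28.3 and D on the −x side, so D = (-28.30, 0.000). E and U share the same x with |EU| = 24.0 and U on the +y side, so U = (0.000, 24.00). The virtual corner opposite E is at (-28.30, 24.00). Tangency of A1 to DL means the radius VL is perpendicular to DL and tangency of A1 to MU means the radius VM is perpendicular to MU, with radius 4.1, so the center V sits 4.1 in from both sides at V = (-24.20, 19.90). Then |EV| = |V − E| = 31.33.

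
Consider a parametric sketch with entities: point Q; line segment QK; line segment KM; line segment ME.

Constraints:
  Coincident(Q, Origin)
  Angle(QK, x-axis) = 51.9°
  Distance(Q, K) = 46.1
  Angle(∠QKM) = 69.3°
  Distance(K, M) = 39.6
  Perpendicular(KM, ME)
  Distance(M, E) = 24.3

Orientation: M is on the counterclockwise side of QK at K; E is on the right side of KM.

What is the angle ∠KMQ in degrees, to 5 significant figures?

61.613°

Q is at the origin; QK runs at 51.9° with length 46.1, so K = 46.1·(cos 51.9°, sin 51.9°) = (28.445, 36.278). ∠QKM = 69.3°, so KM runs at 51.9° + (180° − 69.3°) = 162.60° from the x-axis; with |KM| = 39.6, M = K + 39.6·(cos 162.60°, sin 162.60°) = (-9.3426, 48.120). Then cos ∠KMQ = MK·MQ / (|MK||MQ|), giving 61.613°.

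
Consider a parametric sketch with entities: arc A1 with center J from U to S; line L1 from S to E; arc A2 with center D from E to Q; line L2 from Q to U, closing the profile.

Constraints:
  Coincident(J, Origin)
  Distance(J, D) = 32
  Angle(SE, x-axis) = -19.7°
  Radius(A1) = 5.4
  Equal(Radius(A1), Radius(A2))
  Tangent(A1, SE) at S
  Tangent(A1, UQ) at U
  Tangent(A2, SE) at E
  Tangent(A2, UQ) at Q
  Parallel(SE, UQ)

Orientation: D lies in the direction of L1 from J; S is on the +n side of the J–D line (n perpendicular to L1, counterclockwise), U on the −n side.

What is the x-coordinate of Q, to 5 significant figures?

28.307

The slot axis is L1's direction at -19.7°, so u = (cos -19.7°, sin -19.7°) = (0.94147, -0.33710) and n = (−sin -19.7°, cos -19.7°) = (0.33710, 0.94147). J is at the origin and D lies 32.0 along u from J, so D = 32.0·u = (30.127, -10.787). Tangency of A1 to both parallel lines with radius 5.4 puts S and U at J ± 5.4·n: S = (1.8203, 5.0839), U = (-1.8203, -5.0839). Equal radii place E and Q the same way about D: E = D + 5.4·n = (31.947, -5.7031), Q = D − 5.4·n = (28.307, -15.871). So Q.x = 28.307.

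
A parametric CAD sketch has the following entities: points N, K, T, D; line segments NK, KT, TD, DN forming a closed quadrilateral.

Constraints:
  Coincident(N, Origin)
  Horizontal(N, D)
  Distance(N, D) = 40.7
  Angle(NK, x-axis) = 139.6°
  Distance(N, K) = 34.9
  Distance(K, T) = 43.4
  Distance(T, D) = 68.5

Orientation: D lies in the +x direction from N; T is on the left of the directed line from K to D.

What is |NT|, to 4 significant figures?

55.98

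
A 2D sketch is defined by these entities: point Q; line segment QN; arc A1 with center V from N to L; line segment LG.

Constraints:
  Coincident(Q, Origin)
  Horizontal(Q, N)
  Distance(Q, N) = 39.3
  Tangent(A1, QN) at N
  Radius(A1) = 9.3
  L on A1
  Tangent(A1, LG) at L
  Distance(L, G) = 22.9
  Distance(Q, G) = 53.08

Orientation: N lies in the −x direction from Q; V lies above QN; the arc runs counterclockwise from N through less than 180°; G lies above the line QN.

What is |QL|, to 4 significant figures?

33.65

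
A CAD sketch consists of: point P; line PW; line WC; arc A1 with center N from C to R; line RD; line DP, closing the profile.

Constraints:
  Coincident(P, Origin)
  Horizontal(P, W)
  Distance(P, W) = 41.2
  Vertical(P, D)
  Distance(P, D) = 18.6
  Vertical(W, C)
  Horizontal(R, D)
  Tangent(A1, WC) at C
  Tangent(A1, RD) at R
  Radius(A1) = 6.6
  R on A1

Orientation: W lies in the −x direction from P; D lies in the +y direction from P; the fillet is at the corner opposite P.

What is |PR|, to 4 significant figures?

39.28

P is at the origin; PW is horizontal with |PW| = 41.2 and W on the −x side, so W = (-41.20, 0.000). PD is vertical with |PD| = 18.6 and D on the +y side, so D = (0.000, 18.60). The virtual corner opposite P is at (-41.20, 18.60). The tangent condition forces NC to be normal to WC and since A1 is tangent to RD there, NR ⟂ RD, with radius 6.6, so the center N sits 6.6 in from both sides at N = (-34.60, 12.00). That places the tangent points at C = (-41.20, 12.00) on WC and R = (-34.60, 18.60) on RD. Then |PR| = |R − P| = 39.28.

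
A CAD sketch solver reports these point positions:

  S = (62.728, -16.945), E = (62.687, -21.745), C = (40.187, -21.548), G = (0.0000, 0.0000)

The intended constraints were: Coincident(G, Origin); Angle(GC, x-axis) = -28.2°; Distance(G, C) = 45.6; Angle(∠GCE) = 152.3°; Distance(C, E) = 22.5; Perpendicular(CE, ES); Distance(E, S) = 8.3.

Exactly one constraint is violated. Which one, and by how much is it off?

Distance(E, S) = 8.3 — off by 3.50.

G = (0.00, 0.00) ✓; GC at -28.20° ✓; |GC| = 45.60 ✓; ∠GCE = 152.3° ✓; |CE| = 22.50 ✓; ∠(CE, ES) = 90.01° ✓; |ES| = 4.800 ✗.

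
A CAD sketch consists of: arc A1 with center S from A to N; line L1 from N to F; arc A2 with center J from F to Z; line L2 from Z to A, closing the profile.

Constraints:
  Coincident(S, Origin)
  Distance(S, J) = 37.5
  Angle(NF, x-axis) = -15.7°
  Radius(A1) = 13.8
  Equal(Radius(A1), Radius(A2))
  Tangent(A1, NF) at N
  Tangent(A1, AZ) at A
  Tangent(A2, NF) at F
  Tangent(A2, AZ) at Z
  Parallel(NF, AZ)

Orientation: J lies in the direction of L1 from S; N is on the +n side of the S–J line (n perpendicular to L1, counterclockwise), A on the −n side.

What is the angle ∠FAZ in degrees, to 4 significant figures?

36.35°

The slot axis is L1's direction at -15.7°, so u = (cos -15.7°, sin -15.7°) = (0.9627, -0.2706) and n = (−sin -15.7°, cos -15.7°) = (0.2706, 0.9627). S is at the origin and J lies 37.5 along u from S, so J = 37.5·u = (36.10, -10.15). Tangency of A1 to both parallel lines with radius 13.8 puts N and A at S ± 13.8·n: N = (3.734, 13.29), A = (-3.734, -13.29). Equal radii place F and Z the same way about J: F = J + 13.8·n = (39.84, 3.138), Z = J − 13.8·n = (32.37, -23.43). Then cos ∠FAZ = AF·AZ / (|AF||AZ|), giving 36.35°.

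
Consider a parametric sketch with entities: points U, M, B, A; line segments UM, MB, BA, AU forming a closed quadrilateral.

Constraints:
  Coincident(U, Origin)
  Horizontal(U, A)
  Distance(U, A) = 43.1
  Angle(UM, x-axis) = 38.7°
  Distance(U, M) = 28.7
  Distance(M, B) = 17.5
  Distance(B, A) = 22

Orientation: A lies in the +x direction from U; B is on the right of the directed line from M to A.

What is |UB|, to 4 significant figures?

21.11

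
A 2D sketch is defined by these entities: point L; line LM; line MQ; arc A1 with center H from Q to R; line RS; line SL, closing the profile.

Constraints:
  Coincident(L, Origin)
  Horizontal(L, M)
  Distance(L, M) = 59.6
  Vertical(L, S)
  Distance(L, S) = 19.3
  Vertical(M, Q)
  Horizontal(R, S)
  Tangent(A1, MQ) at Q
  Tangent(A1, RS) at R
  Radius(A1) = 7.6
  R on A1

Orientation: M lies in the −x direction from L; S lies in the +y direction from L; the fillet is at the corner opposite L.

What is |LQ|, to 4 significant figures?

60.74

The virtual corner opposite L is at (-59.60, 19.30). A1 meets MQ tangentially, so HQ is at right angles to MQ and tangency of A1 to RS means the radius HR is perpendicular to RS, with radius 7.6, so the center H sits 7.6 in from both sides at H = (-52.00, 11.70). That places the tangent points at Q = (-59.60, 11.70) on MQ and R = (-52.00, 19.30) on RS. Then |LQ| = |Q − L| = 60.74.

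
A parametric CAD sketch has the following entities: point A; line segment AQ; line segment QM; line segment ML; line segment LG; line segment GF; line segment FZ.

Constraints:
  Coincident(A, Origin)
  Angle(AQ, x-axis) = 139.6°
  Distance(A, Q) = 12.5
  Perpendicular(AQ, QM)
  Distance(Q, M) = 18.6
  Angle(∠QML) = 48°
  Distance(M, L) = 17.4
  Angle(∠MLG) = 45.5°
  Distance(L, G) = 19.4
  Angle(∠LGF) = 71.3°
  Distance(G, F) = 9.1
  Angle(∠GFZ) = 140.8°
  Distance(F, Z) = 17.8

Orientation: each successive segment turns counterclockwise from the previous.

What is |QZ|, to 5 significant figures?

27.010

A is at the origin; AQ runs at 139.6° with length 12.5, so Q = (-9.5192, 8.1015). AQ is perpendicular to QM, so QM runs at -130.40°; with |QM| = 18.6, M = (-21.574, -6.0631). ∠QML = 48.0° gives ML at 1.6000° from the x-axis; with |ML| = 17.4, L = (-4.1810, -5.5773). ∠MLG = 45.5° gives LG at 136.10° from the x-axis; with |LG| = 19.4, G = (-18.160, 7.8747). ∠LGF = 71.3° gives GF at -115.20° from the x-axis; with |GF| = 9.1, F = (-22.034, -0.35921). ∠GFZ = 140.8° gives FZ at -76.000° from the x-axis; with |FZ| = 17.8, Z = (-17.728, -17.630). Then |QZ| = |Z − Q| = 27.010.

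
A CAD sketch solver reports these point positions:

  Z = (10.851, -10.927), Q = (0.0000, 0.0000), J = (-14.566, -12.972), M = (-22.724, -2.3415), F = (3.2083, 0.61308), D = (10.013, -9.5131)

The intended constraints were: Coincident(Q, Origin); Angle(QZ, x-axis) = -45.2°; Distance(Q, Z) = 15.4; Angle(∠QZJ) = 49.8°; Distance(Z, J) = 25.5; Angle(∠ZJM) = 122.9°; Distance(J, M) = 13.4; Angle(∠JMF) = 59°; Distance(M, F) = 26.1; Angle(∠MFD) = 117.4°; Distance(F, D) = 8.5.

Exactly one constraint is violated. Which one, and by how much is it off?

Distance(F, D) = 8.5 — off by 3.70.

Q = (0.00, 0.00) ✓; QZ at -45.20° ✓; |QZ| = 15.40 ✓; ∠QZJ = 49.80° ✓; |ZJ| = 25.50 ✓; ∠ZJM = 122.9° ✓; |JM| = 13.40 ✓; ∠JMF = 59.00° ✓; |MF| = 26.10 ✓; ∠MFD = 117.4° ✓; |FD| = 12.20 ✗.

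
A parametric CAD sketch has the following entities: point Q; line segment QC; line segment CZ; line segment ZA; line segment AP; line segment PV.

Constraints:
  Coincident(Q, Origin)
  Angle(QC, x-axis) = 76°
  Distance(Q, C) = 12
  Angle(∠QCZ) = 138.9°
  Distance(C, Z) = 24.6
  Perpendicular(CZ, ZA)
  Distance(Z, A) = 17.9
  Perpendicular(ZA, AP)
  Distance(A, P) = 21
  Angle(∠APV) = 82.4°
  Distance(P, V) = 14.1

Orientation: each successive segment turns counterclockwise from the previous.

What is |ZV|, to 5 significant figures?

19.533

Q is at the origin; QC runs at 76.0° with length 12.0, so C = (2.9031, 11.644). ∠QCZ = 138.9° gives CZ at 117.10° from the x-axis; with |CZ| = 24.6, Z = (-8.3033, 33.543). CZ is perpendicular to ZA, so ZA runs at -152.90°; with |ZA| = 17.9, A = (-24.238, 25.389). ZA ⟂ AP, so AP runs at -62.900°; with |AP| = 21.0, P = (-14.672, 6.6941). ∠APV = 82.4° gives PV at 34.700° from the x-axis; with |PV| = 14.1, V = (-3.0795, 14.721). Then |ZV| = |V − Z| = 19.533.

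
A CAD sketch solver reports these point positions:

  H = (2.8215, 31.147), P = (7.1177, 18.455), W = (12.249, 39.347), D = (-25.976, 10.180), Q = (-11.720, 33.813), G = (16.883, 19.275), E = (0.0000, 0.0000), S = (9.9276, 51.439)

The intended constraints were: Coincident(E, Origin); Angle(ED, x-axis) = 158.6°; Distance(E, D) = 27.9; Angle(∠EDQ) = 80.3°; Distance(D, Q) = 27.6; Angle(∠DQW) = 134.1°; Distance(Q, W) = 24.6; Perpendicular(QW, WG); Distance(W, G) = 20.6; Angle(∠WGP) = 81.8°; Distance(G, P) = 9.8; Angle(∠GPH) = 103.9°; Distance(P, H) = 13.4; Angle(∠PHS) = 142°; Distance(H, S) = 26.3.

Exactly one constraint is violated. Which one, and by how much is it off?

Distance(H, S) = 26.3 — off by 4.80.

E = (0.00, 0.00) ✓; ED at 158.6° ✓; |ED| = 27.90 ✓; ∠EDQ = 80.30° ✓; |DQ| = 27.60 ✓; ∠DQW = 134.1° ✓; |QW| = 24.60 ✓; ∠(QW, WG) = 90.00° ✓; |WG| = 20.60 ✓; ∠WGP = 81.80° ✓; |GP| = 9.800 ✓; ∠GPH = 103.9° ✓; |PH| = 13.40 ✓; ∠PHS = 142.0° ✓; |HS| = 21.50 ✗.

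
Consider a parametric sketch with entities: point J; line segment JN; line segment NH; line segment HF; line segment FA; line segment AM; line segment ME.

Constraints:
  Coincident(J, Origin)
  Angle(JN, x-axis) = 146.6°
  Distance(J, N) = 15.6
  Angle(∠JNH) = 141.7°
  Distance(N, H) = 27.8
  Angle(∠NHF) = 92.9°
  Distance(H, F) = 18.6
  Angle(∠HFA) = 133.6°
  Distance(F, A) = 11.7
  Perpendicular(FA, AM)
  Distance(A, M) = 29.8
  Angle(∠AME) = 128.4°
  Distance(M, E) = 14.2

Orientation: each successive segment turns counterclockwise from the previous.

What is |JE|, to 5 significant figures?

21.357

J is at the origin; JN runs at 146.6° with length 15.6, so N = (-13.024, 8.5875). ∠JNH = 141.7° gives NH at -175.10° from the x-axis; with |NH| = 27.8, H = (-40.722, 6.2129). ∠NHF = 92.9° gives HF at -88.000° from the x-axis; with |HF| = 18.6, F = (-40.073, -12.376). ∠HFA = 133.6° gives FA at -41.600° from the x-axis; with |FA| = 11.7, A = (-31.324, -20.144). FA is perpendicular to AM, so AM runs at 48.400°; with |AM| = 29.8, M = (-11.539, 2.1407). ∠AME = 128.4° gives ME at 100.00° from the x-axis; with |ME| = 14.2, E = (-14.004, 16.125). Then |JE| = |E − J| = 21.357.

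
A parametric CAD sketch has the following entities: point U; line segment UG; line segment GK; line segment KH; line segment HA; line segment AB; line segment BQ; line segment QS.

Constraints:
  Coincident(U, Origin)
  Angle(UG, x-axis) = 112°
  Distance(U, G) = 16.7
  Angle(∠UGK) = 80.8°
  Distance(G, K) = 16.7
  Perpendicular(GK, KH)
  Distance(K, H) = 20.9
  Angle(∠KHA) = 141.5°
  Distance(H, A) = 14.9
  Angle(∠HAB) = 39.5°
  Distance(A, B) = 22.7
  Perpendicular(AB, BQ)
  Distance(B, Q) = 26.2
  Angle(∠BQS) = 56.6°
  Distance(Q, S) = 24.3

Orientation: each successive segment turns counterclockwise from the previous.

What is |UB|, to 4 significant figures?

7.927

∠KHA = 141.5° gives HA at -20.30° from the x-axis; with |HA| = 14.9, A = (4.261, -16.21). ∠HAB = 39.5° gives AB at 120.2° from the x-axis; with |AB| = 22.7, B = (-7.158, 3.406). Then |UB| = |B − U| = 7.927.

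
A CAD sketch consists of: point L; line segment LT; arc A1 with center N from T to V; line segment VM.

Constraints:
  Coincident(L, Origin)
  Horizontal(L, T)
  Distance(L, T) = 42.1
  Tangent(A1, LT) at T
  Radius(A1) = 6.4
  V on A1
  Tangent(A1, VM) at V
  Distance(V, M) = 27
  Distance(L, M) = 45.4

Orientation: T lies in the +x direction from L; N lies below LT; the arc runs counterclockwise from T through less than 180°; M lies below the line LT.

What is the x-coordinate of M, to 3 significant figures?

32.0

L is at the origin; LT is horizontal with |LT| = 42.1 and T on the +x side, so T = (42.1, 0.00). A1 meets LT tangentially, so NT is at right angles to LT, so N = T + (0, -6.4) = (42.1, -6.40). Since NV ⟂ VM (tangency), |NM| = √(6.4² + 27.0²) = 27.7 regardless of where V sits on A1. So M lies on both circle(L, 45.4) and circle(N, 27.7); the below-LT intersection is M = (32.0, -32.2). V is the foot of the tangent from M: V = (35.8, -5.50).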